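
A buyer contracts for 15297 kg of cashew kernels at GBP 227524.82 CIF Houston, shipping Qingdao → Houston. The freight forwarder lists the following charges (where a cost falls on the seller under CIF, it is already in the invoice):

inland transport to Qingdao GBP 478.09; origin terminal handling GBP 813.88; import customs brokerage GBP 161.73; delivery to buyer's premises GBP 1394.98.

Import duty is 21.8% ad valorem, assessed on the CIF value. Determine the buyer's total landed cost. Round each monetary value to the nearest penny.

Total landed cost: GBP 278681.94

CIF: the seller pays costs through ocean freight and marine insurance to the destination port.
Already in the invoice (seller's account under CIF): inland to port, origin terminal — exclude.
The CIF price already equals the CIF value: 227524.82
Import duty = 227524.82 × 21.8% = 49600.41
Buyer bears: brokerage 161.73 + delivery 1394.98 + duty 49600.41 = 51157.12
Landed cost = invoice 227524.82 + 51157.12 = 278681.94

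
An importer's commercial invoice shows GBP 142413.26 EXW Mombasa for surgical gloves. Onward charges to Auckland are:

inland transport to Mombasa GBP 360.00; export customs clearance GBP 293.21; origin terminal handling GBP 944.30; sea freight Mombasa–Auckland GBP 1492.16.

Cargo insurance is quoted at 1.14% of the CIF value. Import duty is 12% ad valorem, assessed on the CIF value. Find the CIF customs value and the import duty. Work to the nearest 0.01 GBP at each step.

Let C be the CIF value. C = EXW price + pre-shipment costs + freight + 1.14% × C
C − 1.14% × C = 142413.26 + 360.00 + 293.21 + 944.30 + 1492.16
0.9886 × C = 145502.93
C = 145502.93 / 0.9886 = 147180.79
Insurance premium = 1.14% × 147180.79 = 1677.86
Import duty = 147180.79 × 12% = 17661.69

CIF value: GBP 147180.79; import duty: GBP 17661.69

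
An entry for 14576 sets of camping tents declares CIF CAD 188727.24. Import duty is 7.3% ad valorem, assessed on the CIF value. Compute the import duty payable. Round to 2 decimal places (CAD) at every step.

Import duty: CAD 13777.09

Import duty = 188727.24 × 7.3% = 13777.09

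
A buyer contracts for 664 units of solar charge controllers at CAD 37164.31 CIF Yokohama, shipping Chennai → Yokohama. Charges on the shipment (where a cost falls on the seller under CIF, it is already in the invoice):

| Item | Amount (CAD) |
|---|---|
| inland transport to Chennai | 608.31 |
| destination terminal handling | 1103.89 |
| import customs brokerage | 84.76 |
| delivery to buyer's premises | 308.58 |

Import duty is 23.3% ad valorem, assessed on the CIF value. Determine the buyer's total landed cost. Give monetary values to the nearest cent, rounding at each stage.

CIF: the seller pays costs through ocean freight and marine insurance to the destination port.
Already in the invoice (seller's account under CIF): inland to port — exclude.
The CIF price already equals the CIF value: 37164.31
Import duty = 37164.31 × 23.3% = 8659.28
Buyer bears: destination terminal 1103.89 + brokerage 84.76 + delivery 308.58 + duty 8659.28 = 10156.51
Landed cost = invoice 37164.31 + 10156.51 = 47320.82

Total landed cost: CAD 47320.82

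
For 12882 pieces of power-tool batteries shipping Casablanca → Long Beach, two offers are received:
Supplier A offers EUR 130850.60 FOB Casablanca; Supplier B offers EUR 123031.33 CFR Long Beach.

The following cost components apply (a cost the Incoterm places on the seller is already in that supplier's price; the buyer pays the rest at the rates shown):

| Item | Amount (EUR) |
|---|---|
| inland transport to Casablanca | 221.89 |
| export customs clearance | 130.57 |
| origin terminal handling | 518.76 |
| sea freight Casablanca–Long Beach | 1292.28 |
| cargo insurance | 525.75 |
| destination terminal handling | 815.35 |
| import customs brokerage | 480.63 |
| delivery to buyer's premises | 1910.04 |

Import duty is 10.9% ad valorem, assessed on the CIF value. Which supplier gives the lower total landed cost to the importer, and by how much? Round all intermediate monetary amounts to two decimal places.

Supplier B is cheaper by EUR 10104.71

Supplier A (FOB):
CIF value = FOB price + freight + insurance = 130850.60 + 1292.28 + 525.75 = 132668.63
Import duty = 132668.63 × 10.9% = 14460.88
Buyer bears (A): 1292.28 + 525.75 + 815.35 + 480.63 + 1910.04 = 5024.05
Landed cost (A) = invoice 130850.60 + 5024.05 + duty 14460.88 = 150335.53
Supplier B (CFR):
CIF value = CFR price + insurance = 123031.33 + 525.75 = 123557.08
Import duty = 123557.08 × 10.9% = 13467.72
Buyer bears (B): 525.75 + 815.35 + 480.63 + 1910.04 = 3731.77
Landed cost (B) = invoice 123031.33 + 3731.77 + duty 13467.72 = 140230.82
Difference = |150335.53 − 140230.82| = 10104.71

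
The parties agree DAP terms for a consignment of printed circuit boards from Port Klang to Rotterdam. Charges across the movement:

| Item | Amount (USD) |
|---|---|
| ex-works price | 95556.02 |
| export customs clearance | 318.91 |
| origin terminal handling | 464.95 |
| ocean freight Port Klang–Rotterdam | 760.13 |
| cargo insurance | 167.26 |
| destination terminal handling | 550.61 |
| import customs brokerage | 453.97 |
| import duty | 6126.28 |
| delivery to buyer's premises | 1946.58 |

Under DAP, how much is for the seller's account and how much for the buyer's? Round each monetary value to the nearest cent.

DAP: the seller bears all costs to the named destination except import duty and clearance.
Seller's account: goods 95556.02 + export clearance 318.91 + origin terminal 464.95 + freight 760.13 + insurance 167.26 + destination terminal 550.61 + delivery 1946.58 = 99764.46
Buyer's account: brokerage 453.97 + duty 6126.28 = 6580.25

Seller: USD 99764.46; buyer: USD 6580.25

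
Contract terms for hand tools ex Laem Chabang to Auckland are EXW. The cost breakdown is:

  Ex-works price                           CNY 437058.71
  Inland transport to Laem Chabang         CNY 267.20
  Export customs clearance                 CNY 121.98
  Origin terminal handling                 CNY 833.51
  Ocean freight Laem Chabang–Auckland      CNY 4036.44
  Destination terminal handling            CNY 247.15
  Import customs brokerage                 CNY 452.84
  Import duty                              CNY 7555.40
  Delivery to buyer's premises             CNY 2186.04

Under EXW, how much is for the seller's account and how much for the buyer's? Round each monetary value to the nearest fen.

Seller: CNY 437058.71; buyer: CNY 15700.56

EXW: the seller makes goods available at their premises; the buyer bears all onward costs.
Seller's account: goods 437058.71 = 437058.71
Buyer's account: inland to port 267.20 + export clearance 121.98 + origin terminal 833.51 + freight 4036.44 + destination terminal 247.15 + brokerage 452.84 + duty 7555.40 + delivery 2186.04 = 15700.56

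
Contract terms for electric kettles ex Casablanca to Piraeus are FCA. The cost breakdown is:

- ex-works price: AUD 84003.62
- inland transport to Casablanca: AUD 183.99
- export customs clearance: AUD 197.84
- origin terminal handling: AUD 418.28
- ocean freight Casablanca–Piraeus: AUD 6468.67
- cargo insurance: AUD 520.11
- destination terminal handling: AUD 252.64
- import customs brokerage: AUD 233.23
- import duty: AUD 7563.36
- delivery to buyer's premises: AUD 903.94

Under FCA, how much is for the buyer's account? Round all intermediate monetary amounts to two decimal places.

Buyer's account: AUD 16360.23

FCA: the seller delivers export-cleared goods to the carrier; the buyer bears costs from that point.
Seller's account: goods 84003.62 + inland to port 183.99 + export clearance 197.84 = 84385.45
Buyer's account: origin terminal 418.28 + freight 6468.67 + insurance 520.11 + destination terminal 252.64 + brokerage 233.23 + duty 7563.36 + delivery 903.94 = 16360.23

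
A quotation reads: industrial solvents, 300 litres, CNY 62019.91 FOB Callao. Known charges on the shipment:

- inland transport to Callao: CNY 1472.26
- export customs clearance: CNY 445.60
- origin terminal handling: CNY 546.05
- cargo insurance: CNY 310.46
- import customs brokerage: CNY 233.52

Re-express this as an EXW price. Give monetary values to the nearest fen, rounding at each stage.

EXW price: CNY 59556.00

Not relevant to the conversion: brokerage, insurance — on the buyer under both terms; not part of either seller's price.
From FOB to EXW, the seller no longer bears: inland to port, export clearance, origin terminal.
EXW price = 62019.91 − 1472.26 − 445.60 − 546.05 = 59556.00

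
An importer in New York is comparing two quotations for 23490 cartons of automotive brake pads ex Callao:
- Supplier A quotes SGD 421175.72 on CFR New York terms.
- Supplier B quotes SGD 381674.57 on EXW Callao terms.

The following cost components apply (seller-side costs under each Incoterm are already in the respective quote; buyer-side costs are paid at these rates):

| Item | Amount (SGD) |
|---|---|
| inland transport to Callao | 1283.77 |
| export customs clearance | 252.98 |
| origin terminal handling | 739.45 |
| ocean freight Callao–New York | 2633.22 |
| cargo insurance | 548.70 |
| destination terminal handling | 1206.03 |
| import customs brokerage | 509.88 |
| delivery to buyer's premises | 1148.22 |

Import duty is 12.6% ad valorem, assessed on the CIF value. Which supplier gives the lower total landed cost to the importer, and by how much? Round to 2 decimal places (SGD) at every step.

Supplier B is cheaper by SGD 38950.29

Supplier A (CFR):
CIF value = CFR price + insurance = 421175.72 + 548.70 = 421724.42
Import duty = 421724.42 × 12.6% = 53137.28
Buyer bears (A): 548.70 + 1206.03 + 509.88 + 1148.22 = 3412.83
Landed cost (A) = invoice 421175.72 + 3412.83 + duty 53137.28 = 477725.83
Supplier B (EXW):
CIF value = EXW price + inland to port + export clearance + origin terminal + freight + insurance = 381674.57 + 1283.77 + 252.98 + 739.45 + 2633.22 + 548.70 = 387132.69
Import duty = 387132.69 × 12.6% = 48778.72
Buyer bears (B): 1283.77 + 252.98 + 739.45 + 2633.22 + 548.70 + 1206.03 + 509.88 + 1148.22 = 8322.25
Landed cost (B) = invoice 381674.57 + 8322.25 + duty 48778.72 = 438775.54
Difference = |477725.83 − 438775.54| = 38950.29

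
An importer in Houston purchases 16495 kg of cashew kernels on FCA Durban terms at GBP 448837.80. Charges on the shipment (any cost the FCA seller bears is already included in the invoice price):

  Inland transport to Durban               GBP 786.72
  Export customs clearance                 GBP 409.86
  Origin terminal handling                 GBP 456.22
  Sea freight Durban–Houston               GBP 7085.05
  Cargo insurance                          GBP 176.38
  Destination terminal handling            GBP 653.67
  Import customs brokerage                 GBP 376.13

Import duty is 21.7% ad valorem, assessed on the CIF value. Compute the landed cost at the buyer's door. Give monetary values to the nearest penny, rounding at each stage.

FCA: the seller delivers export-cleared goods to the carrier; the buyer bears costs from that point.
Already in the invoice (seller's account under FCA): inland to port, export clearance — exclude.
CIF value = FCA price + origin terminal + freight + insurance = 448837.80 + 456.22 + 7085.05 + 176.38 = 456555.45
Import duty = 456555.45 × 21.7% = 99072.53
Buyer bears: origin terminal 456.22 + freight 7085.05 + insurance 176.38 + destination terminal 653.67 + brokerage 376.13 + duty 99072.53 = 107819.98
Landed cost = invoice 448837.80 + 107819.98 = 556657.78

Total landed cost: GBP 556657.78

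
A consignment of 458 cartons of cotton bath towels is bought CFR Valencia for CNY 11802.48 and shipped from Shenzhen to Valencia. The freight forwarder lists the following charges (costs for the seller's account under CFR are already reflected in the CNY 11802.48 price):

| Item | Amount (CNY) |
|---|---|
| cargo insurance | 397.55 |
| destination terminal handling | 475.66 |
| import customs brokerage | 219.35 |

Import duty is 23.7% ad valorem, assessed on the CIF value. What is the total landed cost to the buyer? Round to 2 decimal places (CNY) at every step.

CFR: the seller pays costs through ocean freight to the destination port, but not insurance.
CIF value = CFR price + insurance = 11802.48 + 397.55 = 12200.03
Import duty = 12200.03 × 23.7% = 2891.41
Buyer bears: insurance 397.55 + destination terminal 475.66 + brokerage 219.35 + duty 2891.41 = 3983.97
Landed cost = invoice 11802.48 + 3983.97 = 15786.45

Total landed cost: CNY 15786.45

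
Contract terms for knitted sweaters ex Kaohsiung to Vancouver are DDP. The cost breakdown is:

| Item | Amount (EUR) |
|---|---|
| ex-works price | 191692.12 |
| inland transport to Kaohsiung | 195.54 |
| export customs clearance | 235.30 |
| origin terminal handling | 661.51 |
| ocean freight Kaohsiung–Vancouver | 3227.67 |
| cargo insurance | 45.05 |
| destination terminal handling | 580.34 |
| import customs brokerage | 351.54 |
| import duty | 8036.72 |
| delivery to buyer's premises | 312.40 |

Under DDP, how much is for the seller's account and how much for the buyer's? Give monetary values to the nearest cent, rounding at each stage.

Seller: EUR 205338.19; buyer: EUR 0.00

DDP: the seller bears all costs including import duty.
Seller's account: goods 191692.12 + inland to port 195.54 + export clearance 235.30 + origin terminal 661.51 + freight 3227.67 + insurance 45.05 + destination terminal 580.34 + brokerage 351.54 + duty 8036.72 + delivery 312.40 = 205338.19
Buyer's account: 0.00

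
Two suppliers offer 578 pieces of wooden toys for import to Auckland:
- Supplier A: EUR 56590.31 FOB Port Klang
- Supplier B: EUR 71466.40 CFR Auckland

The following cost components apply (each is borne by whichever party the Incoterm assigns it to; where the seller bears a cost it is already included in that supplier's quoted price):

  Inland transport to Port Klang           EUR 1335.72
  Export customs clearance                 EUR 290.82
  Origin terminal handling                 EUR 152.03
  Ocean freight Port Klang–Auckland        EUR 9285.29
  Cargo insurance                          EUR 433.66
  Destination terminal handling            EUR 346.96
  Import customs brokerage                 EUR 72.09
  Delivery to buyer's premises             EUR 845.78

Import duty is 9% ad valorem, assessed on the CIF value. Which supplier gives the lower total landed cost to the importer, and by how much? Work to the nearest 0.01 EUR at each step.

Supplier A (FOB):
CIF value = FOB price + freight + insurance = 56590.31 + 9285.29 + 433.66 = 66309.26
Import duty = 66309.26 × 9% = 5967.83
Buyer bears (A): 9285.29 + 433.66 + 346.96 + 72.09 + 845.78 = 10983.78
Landed cost (A) = invoice 56590.31 + 10983.78 + duty 5967.83 = 73541.92
Supplier B (CFR):
CIF value = CFR price + insurance = 71466.40 + 433.66 = 71900.06
Import duty = 71900.06 × 9% = 6471.01
Buyer bears (B): 433.66 + 346.96 + 72.09 + 845.78 = 1698.49
Landed cost (B) = invoice 71466.40 + 1698.49 + duty 6471.01 = 79635.90
Difference = |73541.92 − 79635.90| = 6093.98

Supplier A is cheaper by EUR 6093.98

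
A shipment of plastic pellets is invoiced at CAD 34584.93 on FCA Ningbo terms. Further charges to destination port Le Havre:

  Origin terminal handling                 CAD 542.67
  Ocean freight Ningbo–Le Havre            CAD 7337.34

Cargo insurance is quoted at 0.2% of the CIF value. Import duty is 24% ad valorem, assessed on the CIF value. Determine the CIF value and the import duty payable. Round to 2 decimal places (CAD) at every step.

Let C be the CIF value. C = FCA price + pre-shipment costs + freight + 0.2% × C
C − 0.2% × C = 34584.93 + 542.67 + 7337.34
0.998 × C = 42464.94
C = 42464.94 / 0.998 = 42550.04
Insurance premium = 0.2% × 42550.04 = 85.10
Import duty = 42550.04 × 24% = 10212.01

CIF value: CAD 42550.04; import duty: CAD 10212.01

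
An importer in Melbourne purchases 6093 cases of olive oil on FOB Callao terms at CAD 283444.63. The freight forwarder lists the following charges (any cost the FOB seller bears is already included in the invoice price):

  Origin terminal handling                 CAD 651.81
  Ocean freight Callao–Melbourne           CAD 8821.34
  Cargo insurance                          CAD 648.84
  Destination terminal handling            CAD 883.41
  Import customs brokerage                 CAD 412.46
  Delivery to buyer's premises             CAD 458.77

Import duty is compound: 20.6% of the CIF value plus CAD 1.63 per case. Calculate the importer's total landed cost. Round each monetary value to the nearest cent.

Total landed cost: CAD 364941.49

FOB: the seller bears costs until goods are on board at the origin port; the buyer bears freight, insurance and all costs thereafter.
Already in the invoice (seller's account under FOB): origin terminal — exclude.
CIF value = FOB price + freight + insurance = 283444.63 + 8821.34 + 648.84 = 292914.81
Ad valorem component: 292914.81 × 20.6% = 60340.45
Specific component: 6093 × 1.63 = 9931.59
Import duty = 60340.45 + 9931.59 = 70272.04
Buyer bears: freight 8821.34 + insurance 648.84 + destination terminal 883.41 + brokerage 412.46 + delivery 458.77 + duty 70272.04 = 81496.86
Landed cost = invoice 283444.63 + 81496.86 = 364941.49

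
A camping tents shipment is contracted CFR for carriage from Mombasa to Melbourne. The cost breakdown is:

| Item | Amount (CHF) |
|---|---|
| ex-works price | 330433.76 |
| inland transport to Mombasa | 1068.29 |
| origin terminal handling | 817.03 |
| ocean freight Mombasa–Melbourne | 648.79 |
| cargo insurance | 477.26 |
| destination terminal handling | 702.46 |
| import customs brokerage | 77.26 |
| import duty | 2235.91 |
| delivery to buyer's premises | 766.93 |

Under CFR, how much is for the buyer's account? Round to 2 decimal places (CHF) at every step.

CFR: the seller pays costs through ocean freight to the destination port, but not insurance.
Seller's account: goods 330433.76 + inland to port 1068.29 + origin terminal 817.03 + freight 648.79 = 332967.87
Buyer's account: insurance 477.26 + destination terminal 702.46 + brokerage 77.26 + duty 2235.91 + delivery 766.93 = 4259.82

Buyer's account: CHF 4259.82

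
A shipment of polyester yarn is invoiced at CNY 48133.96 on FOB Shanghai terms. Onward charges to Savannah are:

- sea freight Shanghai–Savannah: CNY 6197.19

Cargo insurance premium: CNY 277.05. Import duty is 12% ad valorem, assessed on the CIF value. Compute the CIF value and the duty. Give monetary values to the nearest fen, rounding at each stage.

CIF = FOB price + freight + insurance
CIF = 48133.96 + 6197.19 + 277.05 = 54608.20
Import duty = 54608.20 × 12% = 6552.98

CIF value: CNY 54608.20; import duty: CNY 6552.98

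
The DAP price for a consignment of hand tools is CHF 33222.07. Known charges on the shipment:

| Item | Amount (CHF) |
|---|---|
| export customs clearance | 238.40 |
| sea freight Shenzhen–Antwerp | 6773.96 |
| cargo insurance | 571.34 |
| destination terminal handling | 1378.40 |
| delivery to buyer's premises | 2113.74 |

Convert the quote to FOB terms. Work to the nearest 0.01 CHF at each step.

FOB price: CHF 22384.63

Not relevant to the conversion: export clearance — on the seller under both DAP and FOB; already in the DAP price and stays in the FOB price.
From DAP to FOB, the seller no longer bears: freight, insurance, destination terminal, delivery.
FOB price = 33222.07 − 6773.96 − 571.34 − 1378.40 − 2113.74 = 22384.63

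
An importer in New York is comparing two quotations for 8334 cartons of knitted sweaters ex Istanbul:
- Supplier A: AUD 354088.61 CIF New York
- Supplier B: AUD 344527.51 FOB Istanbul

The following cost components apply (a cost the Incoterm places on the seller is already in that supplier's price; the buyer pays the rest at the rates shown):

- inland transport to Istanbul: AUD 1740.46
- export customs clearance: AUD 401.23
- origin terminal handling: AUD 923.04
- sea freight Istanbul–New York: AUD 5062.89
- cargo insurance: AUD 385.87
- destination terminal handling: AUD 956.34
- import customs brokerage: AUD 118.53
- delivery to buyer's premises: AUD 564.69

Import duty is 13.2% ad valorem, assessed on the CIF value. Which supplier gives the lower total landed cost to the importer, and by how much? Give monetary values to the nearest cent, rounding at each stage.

Supplier A (CIF):
The CIF price already equals the CIF value: 354088.61
Import duty = 354088.61 × 13.2% = 46739.70
Buyer bears (A): 956.34 + 118.53 + 564.69 = 1639.56
Landed cost (A) = invoice 354088.61 + 1639.56 + duty 46739.70 = 402467.87
Supplier B (FOB):
CIF value = FOB price + freight + insurance = 344527.51 + 5062.89 + 385.87 = 349976.27
Import duty = 349976.27 × 13.2% = 46196.87
Buyer bears (B): 5062.89 + 385.87 + 956.34 + 118.53 + 564.69 = 7088.32
Landed cost (B) = invoice 344527.51 + 7088.32 + duty 46196.87 = 397812.70
Difference = |402467.87 − 397812.70| = 4655.17

Supplier B is cheaper by AUD 4655.17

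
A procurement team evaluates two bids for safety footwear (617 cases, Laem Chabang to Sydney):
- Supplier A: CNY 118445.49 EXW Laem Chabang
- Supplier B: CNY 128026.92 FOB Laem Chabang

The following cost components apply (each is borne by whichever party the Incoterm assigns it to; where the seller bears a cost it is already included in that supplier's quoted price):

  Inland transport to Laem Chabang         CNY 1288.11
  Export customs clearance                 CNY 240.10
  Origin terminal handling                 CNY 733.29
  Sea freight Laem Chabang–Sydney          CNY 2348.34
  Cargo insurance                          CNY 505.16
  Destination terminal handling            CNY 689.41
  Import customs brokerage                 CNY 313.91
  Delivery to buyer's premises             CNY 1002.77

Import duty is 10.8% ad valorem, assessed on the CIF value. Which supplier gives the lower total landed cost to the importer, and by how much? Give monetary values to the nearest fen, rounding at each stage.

Supplier A (EXW):
CIF value = EXW price + inland to port + export clearance + origin terminal + freight + insurance = 118445.49 + 1288.11 + 240.10 + 733.29 + 2348.34 + 505.16 = 123560.49
Import duty = 123560.49 × 10.8% = 13344.53
Buyer bears (A): 1288.11 + 240.10 + 733.29 + 2348.34 + 505.16 + 689.41 + 313.91 + 1002.77 = 7121.09
Landed cost (A) = invoice 118445.49 + 7121.09 + duty 13344.53 = 138911.11
Supplier B (FOB):
CIF value = FOB price + freight + insurance = 128026.92 + 2348.34 + 505.16 = 130880.42
Import duty = 130880.42 × 10.8% = 14135.09
Buyer bears (B): 2348.34 + 505.16 + 689.41 + 313.91 + 1002.77 = 4859.59
Landed cost (B) = invoice 128026.92 + 4859.59 + duty 14135.09 = 147021.60
Difference = |138911.11 − 147021.60| = 8110.49

Supplier A is cheaper by CNY 8110.49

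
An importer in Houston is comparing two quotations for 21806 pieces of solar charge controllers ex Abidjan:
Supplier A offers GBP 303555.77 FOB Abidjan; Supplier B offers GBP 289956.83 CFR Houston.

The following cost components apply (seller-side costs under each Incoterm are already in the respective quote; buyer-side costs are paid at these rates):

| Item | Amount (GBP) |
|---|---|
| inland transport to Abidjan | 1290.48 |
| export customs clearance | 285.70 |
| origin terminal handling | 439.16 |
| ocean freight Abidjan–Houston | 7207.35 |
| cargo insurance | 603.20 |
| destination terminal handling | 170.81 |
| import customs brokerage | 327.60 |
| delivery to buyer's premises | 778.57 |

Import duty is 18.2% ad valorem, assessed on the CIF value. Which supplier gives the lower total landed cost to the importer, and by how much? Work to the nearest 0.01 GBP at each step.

Supplier A (FOB):
CIF value = FOB price + freight + insurance = 303555.77 + 7207.35 + 603.20 = 311366.32
Import duty = 311366.32 × 18.2% = 56668.67
Buyer bears (A): 7207.35 + 603.20 + 170.81 + 327.60 + 778.57 = 9087.53
Landed cost (A) = invoice 303555.77 + 9087.53 + duty 56668.67 = 369311.97
Supplier B (CFR):
CIF value = CFR price + insurance = 289956.83 + 603.20 = 290560.03
Import duty = 290560.03 × 18.2% = 52881.93
Buyer bears (B): 603.20 + 170.81 + 327.60 + 778.57 = 1880.18
Landed cost (B) = invoice 289956.83 + 1880.18 + duty 52881.93 = 344718.94
Difference = |369311.97 − 344718.94| = 24593.03

Supplier B is cheaper by GBP 24593.03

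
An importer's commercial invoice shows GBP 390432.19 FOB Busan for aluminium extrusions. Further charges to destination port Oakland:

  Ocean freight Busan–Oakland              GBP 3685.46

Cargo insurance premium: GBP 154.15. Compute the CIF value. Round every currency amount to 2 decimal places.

CIF value: GBP 394271.80

CIF = FOB price + freight + insurance
CIF = 390432.19 + 3685.46 + 154.15 = 394271.80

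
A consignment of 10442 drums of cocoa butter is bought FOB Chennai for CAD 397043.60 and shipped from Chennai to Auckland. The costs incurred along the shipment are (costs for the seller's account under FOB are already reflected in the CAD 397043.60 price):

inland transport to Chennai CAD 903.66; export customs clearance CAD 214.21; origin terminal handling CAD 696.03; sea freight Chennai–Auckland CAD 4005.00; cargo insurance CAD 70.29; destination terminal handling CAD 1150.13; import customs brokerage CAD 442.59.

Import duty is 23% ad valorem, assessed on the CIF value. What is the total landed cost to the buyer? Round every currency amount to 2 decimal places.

Total landed cost: CAD 494968.95

FOB: the seller bears costs until goods are on board at the origin port; the buyer bears freight, insurance and all costs thereafter.
Already in the invoice (seller's account under FOB): inland to port, export clearance, origin terminal — exclude.
CIF value = FOB price + freight + insurance = 397043.60 + 4005.00 + 70.29 = 401118.89
Import duty = 401118.89 × 23% = 92257.34
Buyer bears: freight 4005.00 + insurance 70.29 + destination terminal 1150.13 + brokerage 442.59 + duty 92257.34 = 97925.35
Landed cost = invoice 397043.60 + 97925.35 = 494968.95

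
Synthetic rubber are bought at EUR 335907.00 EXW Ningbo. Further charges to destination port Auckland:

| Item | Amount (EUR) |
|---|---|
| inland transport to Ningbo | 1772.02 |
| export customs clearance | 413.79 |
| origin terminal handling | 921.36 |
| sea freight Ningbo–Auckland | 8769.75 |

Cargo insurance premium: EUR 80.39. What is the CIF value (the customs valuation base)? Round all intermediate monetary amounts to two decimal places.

CIF = EXW price + pre-shipment costs + freight + insurance
CIF = 335907.00 + 1772.02 + 413.79 + 921.36 + 8769.75 + 80.39 = 347864.31

CIF value: EUR 347864.31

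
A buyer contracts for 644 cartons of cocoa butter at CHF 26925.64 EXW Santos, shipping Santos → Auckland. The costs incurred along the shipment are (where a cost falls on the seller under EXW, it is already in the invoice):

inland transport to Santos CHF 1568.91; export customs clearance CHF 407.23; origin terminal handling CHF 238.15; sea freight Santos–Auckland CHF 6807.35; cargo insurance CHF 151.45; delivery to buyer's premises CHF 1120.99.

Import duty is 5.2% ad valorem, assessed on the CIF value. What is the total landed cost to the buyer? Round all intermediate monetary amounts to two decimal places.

EXW: the seller makes goods available at their premises; the buyer bears all onward costs.
CIF value = EXW price + inland to port + export clearance + origin terminal + freight + insurance = 26925.64 + 1568.91 + 407.23 + 238.15 + 6807.35 + 151.45 = 36098.73
Import duty = 36098.73 × 5.2% = 1877.13
Buyer bears: inland to port 1568.91 + export clearance 407.23 + origin terminal 238.15 + freight 6807.35 + insurance 151.45 + delivery 1120.99 + duty 1877.13 = 12171.21
Landed cost = invoice 26925.64 + 12171.21 = 39096.85

Total landed cost: CHF 39096.85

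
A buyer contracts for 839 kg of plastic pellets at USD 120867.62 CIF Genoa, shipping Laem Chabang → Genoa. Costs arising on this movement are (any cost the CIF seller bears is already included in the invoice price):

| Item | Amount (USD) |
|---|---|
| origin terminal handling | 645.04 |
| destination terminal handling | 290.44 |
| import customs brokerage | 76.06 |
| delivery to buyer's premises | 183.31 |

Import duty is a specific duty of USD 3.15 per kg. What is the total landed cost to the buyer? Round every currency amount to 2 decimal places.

CIF: the seller pays costs through ocean freight and marine insurance to the destination port.
Already in the invoice (seller's account under CIF): origin terminal — exclude.
The CIF price already equals the CIF value: 120867.62
Import duty = 839 × 3.15 = 2642.85
Buyer bears: destination terminal 290.44 + brokerage 76.06 + delivery 183.31 + duty 2642.85 = 3192.66
Landed cost = invoice 120867.62 + 3192.66 = 124060.28

Total landed cost: USD 124060.28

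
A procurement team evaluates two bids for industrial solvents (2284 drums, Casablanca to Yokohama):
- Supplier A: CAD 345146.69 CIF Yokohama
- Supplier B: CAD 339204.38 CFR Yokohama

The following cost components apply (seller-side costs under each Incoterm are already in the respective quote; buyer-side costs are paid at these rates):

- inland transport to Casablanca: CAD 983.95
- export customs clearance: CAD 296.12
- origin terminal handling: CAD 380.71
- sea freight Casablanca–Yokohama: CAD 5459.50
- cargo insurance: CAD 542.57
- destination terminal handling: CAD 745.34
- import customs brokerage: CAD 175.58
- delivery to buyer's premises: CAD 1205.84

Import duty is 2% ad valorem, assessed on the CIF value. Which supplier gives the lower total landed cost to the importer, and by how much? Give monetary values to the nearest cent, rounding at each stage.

Supplier A (CIF):
The CIF price already equals the CIF value: 345146.69
Import duty = 345146.69 × 2% = 6902.93
Buyer bears (A): 745.34 + 175.58 + 1205.84 = 2126.76
Landed cost (A) = invoice 345146.69 + 2126.76 + duty 6902.93 = 354176.38
Supplier B (CFR):
CIF value = CFR price + insurance = 339204.38 + 542.57 = 339746.95
Import duty = 339746.95 × 2% = 6794.94
Buyer bears (B): 542.57 + 745.34 + 175.58 + 1205.84 = 2669.33
Landed cost (B) = invoice 339204.38 + 2669.33 + duty 6794.94 = 348668.65
Difference = |354176.38 − 348668.65| = 5507.73

Supplier B is cheaper by CAD 5507.73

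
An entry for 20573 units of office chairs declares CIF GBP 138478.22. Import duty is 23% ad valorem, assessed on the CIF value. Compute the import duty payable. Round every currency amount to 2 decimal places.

Import duty = 138478.22 × 23% = 31849.99

Import duty: GBP 31849.99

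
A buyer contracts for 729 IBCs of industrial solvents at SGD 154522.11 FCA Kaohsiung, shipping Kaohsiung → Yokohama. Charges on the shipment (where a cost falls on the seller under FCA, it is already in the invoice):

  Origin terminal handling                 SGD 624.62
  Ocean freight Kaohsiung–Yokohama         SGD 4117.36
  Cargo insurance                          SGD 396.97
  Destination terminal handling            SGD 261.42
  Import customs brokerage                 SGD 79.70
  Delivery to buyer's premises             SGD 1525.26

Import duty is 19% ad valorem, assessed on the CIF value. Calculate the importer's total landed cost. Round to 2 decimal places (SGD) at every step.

Total landed cost: SGD 191863.04

FCA: the seller delivers export-cleared goods to the carrier; the buyer bears costs from that point.
CIF value = FCA price + origin terminal + freight + insurance = 154522.11 + 624.62 + 4117.36 + 396.97 = 159661.06
Import duty = 159661.06 × 19% = 30335.60
Buyer bears: origin terminal 624.62 + freight 4117.36 + insurance 396.97 + destination terminal 261.42 + brokerage 79.70 + delivery 1525.26 + duty 30335.60 = 37340.93
Landed cost = invoice 154522.11 + 37340.93 = 191863.04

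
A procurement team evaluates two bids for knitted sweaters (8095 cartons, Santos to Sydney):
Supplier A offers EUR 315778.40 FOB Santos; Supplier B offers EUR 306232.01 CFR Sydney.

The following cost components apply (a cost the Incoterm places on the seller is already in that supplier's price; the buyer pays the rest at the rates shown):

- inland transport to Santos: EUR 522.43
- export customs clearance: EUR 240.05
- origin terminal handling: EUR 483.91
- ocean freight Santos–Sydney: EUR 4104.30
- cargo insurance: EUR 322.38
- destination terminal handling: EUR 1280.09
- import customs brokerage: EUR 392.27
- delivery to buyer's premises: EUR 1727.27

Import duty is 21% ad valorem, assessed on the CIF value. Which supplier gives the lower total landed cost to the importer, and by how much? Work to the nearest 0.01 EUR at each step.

Supplier B is cheaper by EUR 16517.34

Supplier A (FOB):
CIF value = FOB price + freight + insurance = 315778.40 + 4104.30 + 322.38 = 320205.08
Import duty = 320205.08 × 21% = 67243.07
Buyer bears (A): 4104.30 + 322.38 + 1280.09 + 392.27 + 1727.27 = 7826.31
Landed cost (A) = invoice 315778.40 + 7826.31 + duty 67243.07 = 390847.78
Supplier B (CFR):
CIF value = CFR price + insurance = 306232.01 + 322.38 = 306554.39
Import duty = 306554.39 × 21% = 64376.42
Buyer bears (B): 322.38 + 1280.09 + 392.27 + 1727.27 = 3722.01
Landed cost (B) = invoice 306232.01 + 3722.01 + duty 64376.42 = 374330.44
Difference = |390847.78 − 374330.44| = 16517.34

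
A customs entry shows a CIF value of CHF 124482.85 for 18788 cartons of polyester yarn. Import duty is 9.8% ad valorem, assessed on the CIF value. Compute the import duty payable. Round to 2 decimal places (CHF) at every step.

Import duty: CHF 12199.32

Import duty = 124482.85 × 9.8% = 12199.32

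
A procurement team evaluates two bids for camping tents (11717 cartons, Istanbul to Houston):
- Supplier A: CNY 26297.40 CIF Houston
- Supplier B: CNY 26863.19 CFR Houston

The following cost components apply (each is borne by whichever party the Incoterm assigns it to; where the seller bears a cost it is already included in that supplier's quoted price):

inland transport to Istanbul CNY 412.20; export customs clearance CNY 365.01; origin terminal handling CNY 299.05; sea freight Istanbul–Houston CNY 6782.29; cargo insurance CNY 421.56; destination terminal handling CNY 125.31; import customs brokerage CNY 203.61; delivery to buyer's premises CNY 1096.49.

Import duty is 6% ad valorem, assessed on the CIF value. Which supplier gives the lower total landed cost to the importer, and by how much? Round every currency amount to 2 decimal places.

Supplier A (CIF):
The CIF price already equals the CIF value: 26297.40
Import duty = 26297.40 × 6% = 1577.84
Buyer bears (A): 125.31 + 203.61 + 1096.49 = 1425.41
Landed cost (A) = invoice 26297.40 + 1425.41 + duty 1577.84 = 29300.65
Supplier B (CFR):
CIF value = CFR price + insurance = 26863.19 + 421.56 = 27284.75
Import duty = 27284.75 × 6% = 1637.09
Buyer bears (B): 421.56 + 125.31 + 203.61 + 1096.49 = 1846.97
Landed cost (B) = invoice 26863.19 + 1846.97 + duty 1637.09 = 30347.25
Difference = |29300.65 − 30347.25| = 1046.60

Supplier A is cheaper by CNY 1046.60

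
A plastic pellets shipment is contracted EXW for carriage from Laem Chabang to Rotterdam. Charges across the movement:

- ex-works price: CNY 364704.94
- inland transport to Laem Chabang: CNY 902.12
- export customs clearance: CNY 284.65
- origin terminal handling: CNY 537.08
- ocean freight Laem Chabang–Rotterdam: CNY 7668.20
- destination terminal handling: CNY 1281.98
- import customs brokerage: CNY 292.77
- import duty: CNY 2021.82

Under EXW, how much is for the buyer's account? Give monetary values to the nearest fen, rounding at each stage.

Buyer's account: CNY 12988.62

EXW: the seller makes goods available at their premises; the buyer bears all onward costs.
Seller's account: goods 364704.94 = 364704.94
Buyer's account: inland to port 902.12 + export clearance 284.65 + origin terminal 537.08 + freight 7668.20 + destination terminal 1281.98 + brokerage 292.77 + duty 2021.82 = 12988.62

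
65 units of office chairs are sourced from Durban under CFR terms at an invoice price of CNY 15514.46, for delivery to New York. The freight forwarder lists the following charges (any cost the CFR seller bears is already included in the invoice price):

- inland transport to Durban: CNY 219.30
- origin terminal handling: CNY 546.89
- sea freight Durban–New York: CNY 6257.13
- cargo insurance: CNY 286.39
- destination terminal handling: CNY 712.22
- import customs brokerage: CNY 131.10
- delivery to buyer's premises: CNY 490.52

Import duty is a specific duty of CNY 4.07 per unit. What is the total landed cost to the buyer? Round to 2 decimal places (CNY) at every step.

Total landed cost: CNY 17399.24

CFR: the seller pays costs through ocean freight to the destination port, but not insurance.
Already in the invoice (seller's account under CFR): inland to port, origin terminal, freight — exclude.
CIF value = CFR price + insurance = 15514.46 + 286.39 = 15800.85
Import duty = 65 × 4.07 = 264.55
Buyer bears: insurance 286.39 + destination terminal 712.22 + brokerage 131.10 + delivery 490.52 + duty 264.55 = 1884.78
Landed cost = invoice 15514.46 + 1884.78 = 17399.24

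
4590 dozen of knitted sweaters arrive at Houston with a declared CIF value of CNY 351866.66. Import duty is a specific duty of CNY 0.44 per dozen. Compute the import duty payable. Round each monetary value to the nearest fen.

Import duty = 4590 × 0.44 = 2019.60

Import duty: CNY 2019.60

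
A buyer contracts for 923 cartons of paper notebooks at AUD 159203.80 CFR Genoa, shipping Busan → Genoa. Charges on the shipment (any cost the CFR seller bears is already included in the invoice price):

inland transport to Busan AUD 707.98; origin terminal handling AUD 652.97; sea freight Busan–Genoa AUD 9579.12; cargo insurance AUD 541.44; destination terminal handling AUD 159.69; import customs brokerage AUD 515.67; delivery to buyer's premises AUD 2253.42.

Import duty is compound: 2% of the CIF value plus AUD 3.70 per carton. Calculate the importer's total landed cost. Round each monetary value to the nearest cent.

CFR: the seller pays costs through ocean freight to the destination port, but not insurance.
Already in the invoice (seller's account under CFR): inland to port, origin terminal, freight — exclude.
CIF value = CFR price + insurance = 159203.80 + 541.44 = 159745.24
Ad valorem component: 159745.24 × 2% = 3194.90
Specific component: 923 × 3.70 = 3415.10
Import duty = 3194.90 + 3415.10 = 6610.00
Buyer bears: insurance 541.44 + destination terminal 159.69 + brokerage 515.67 + delivery 2253.42 + duty 6610.00 = 10080.22
Landed cost = invoice 159203.80 + 10080.22 = 169284.02

Total landed cost: AUD 169284.02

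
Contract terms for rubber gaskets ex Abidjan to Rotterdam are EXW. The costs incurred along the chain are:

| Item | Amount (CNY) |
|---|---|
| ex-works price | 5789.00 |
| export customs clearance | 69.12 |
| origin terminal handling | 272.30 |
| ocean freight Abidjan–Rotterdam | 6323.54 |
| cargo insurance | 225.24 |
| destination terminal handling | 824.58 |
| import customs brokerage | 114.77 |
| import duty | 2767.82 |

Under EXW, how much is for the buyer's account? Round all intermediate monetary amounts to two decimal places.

EXW: the seller makes goods available at their premises; the buyer bears all onward costs.
Seller's account: goods 5789.00 = 5789.00
Buyer's account: export clearance 69.12 + origin terminal 272.30 + freight 6323.54 + insurance 225.24 + destination terminal 824.58 + brokerage 114.77 + duty 2767.82 = 10597.37

Buyer's account: CNY 10597.37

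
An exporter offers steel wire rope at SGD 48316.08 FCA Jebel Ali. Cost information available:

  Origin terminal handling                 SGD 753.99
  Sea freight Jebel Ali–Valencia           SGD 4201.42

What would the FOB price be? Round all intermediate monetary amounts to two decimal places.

Not relevant to the conversion: freight — on the buyer under both terms; not part of either seller's price.
From FCA to FOB, the seller additionally bears: origin terminal.
FOB price = 48316.08 + 753.99 = 49070.07

FOB price: SGD 49070.07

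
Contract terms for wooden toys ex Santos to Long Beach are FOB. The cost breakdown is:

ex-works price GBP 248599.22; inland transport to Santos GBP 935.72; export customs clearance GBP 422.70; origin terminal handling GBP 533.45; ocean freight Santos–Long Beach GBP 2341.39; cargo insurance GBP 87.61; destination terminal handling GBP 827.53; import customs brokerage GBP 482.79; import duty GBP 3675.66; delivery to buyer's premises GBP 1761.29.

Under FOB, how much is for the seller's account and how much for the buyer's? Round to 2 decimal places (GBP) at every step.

FOB: the seller bears costs until goods are on board at the origin port; the buyer bears freight, insurance and all costs thereafter.
Seller's account: goods 248599.22 + inland to port 935.72 + export clearance 422.70 + origin terminal 533.45 = 250491.09
Buyer's account: freight 2341.39 + insurance 87.61 + destination terminal 827.53 + brokerage 482.79 + duty 3675.66 + delivery 1761.29 = 9176.27

Seller: GBP 250491.09; buyer: GBP 9176.27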